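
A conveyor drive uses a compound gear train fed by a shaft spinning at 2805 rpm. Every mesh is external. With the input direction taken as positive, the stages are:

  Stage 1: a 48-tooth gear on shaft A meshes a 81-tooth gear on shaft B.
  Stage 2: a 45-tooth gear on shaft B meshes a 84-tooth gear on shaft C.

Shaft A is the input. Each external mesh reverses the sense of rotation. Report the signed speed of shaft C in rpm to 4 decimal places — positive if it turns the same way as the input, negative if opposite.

+890.4762 rpm (same as input, |ω| = 890.4762 rpm)

Stage 1 [48T→81T]: ω = 2805.0000×48/81 = 1662.2222 rpm, dir flips to −; running = −1662.2222
Stage 2 [45T→84T]: ω = 1662.2222×45/84 = 890.4762 rpm, dir flips to +; running = +890.4762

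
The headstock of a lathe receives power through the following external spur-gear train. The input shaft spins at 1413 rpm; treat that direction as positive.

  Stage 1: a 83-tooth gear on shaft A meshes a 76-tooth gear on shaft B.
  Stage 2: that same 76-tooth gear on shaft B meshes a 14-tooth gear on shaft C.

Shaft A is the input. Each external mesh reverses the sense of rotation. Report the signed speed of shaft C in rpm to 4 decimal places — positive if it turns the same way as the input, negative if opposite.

Stage 1 [83T→76T]: ω = 1413.0000×83/76 = 1543.1447 rpm, dir flips to −; running = −1543.1447
Stage 2 [76T→14T]: ω = 1543.1447×76/14 = 8377.0714 rpm, dir flips to +; running = +8377.0714

+8377.0714 rpm (same as input, |ω| = 8377.0714 rpm)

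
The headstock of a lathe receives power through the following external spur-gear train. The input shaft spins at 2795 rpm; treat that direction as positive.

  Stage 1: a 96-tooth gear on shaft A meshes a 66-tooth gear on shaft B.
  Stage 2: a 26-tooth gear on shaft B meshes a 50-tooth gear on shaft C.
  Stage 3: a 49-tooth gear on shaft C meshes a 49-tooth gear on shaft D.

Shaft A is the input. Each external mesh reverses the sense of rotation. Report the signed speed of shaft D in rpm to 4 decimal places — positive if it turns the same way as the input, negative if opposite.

-2114.0364 rpm (opposite to input, |ω| = 2114.0364 rpm)

Stage 1 [96T→66T]: ω = 2795.0000×96/66 = 4065.4545 rpm, dir flips to −; running = −4065.4545
Stage 2 [26T→50T]: ω = 4065.4545×26/50 = 2114.0364 rpm, dir flips to +; running = +2114.0364
Stage 3 [49T→49T]: ω = 2114.0364×49/49 = 2114.0364 rpm, dir flips to −; running = −2114.0364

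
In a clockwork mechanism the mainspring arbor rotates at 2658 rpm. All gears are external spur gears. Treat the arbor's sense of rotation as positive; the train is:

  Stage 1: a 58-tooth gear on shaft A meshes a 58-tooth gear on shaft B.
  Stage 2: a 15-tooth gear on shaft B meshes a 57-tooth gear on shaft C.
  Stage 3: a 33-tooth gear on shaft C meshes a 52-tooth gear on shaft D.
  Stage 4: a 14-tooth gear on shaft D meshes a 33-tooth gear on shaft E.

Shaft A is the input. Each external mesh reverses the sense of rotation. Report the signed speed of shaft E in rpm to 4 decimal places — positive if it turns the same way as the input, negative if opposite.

Stage 1 [58T→58T]: ω = 2658.0000×58/58 = 2658.0000 rpm, dir flips to −; running = −2658.0000
Stage 2 [15T→57T]: ω = 2658.0000×15/57 = 699.4737 rpm, dir flips to +; running = +699.4737
Stage 3 [33T→52T]: ω = 699.4737×33/52 = 443.8968 rpm, dir flips to −; running = −443.8968
Stage 4 [14T→33T]: ω = 443.8968×14/33 = 188.3198 rpm, dir flips to +; running = +188.3198

+188.3198 rpm (same as input, |ω| = 188.3198 rpm)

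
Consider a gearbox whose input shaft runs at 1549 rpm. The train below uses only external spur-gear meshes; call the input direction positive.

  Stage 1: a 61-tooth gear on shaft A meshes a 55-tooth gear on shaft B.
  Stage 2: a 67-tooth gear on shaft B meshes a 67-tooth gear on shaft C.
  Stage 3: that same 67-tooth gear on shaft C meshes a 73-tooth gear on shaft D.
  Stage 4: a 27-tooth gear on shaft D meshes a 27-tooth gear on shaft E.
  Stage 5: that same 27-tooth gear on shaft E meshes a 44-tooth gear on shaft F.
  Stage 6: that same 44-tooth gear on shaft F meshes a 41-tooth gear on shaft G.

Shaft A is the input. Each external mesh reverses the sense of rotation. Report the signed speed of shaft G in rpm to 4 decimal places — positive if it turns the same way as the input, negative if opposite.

+1038.3659 rpm (same as input, |ω| = 1038.3659 rpm)

Stage 1 [61T→55T]: ω = 1549.0000×61/55 = 1717.9818 rpm, dir flips to −; running = −1717.9818
Stage 2 [67T→67T]: ω = 1717.9818×67/67 = 1717.9818 rpm, dir flips to +; running = +1717.9818
Stage 3 [67T→73T]: ω = 1717.9818×67/73 = 1576.7778 rpm, dir flips to −; running = −1576.7778
Stage 4 [27T→27T]: ω = 1576.7778×27/27 = 1576.7778 rpm, dir flips to +; running = +1576.7778
Stage 5 [27T→44T]: ω = 1576.7778×27/44 = 967.5682 rpm, dir flips to −; running = −967.5682
Stage 6 [44T→41T]: ω = 967.5682×44/41 = 1038.3659 rpm, dir flips to +; running = +1038.3659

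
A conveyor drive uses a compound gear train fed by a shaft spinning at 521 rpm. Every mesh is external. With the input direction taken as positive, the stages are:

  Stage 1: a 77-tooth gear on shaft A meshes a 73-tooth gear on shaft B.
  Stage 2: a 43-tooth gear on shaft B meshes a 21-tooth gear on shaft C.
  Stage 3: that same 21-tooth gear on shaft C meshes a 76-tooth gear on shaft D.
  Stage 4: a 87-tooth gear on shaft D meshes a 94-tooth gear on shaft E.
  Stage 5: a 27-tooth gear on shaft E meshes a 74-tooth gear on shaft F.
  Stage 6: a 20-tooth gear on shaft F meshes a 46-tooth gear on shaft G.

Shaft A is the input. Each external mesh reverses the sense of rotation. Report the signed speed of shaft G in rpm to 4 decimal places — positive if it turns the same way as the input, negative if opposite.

Stage 1 [77T→73T]: ω = 521.0000×77/73 = 549.5479 rpm, dir flips to −; running = −549.5479
Stage 2 [43T→21T]: ω = 549.5479×43/21 = 1125.2648 rpm, dir flips to +; running = +1125.2648
Stage 3 [21T→76T]: ω = 1125.2648×21/76 = 310.9284 rpm, dir flips to −; running = −310.9284
Stage 4 [87T→94T]: ω = 310.9284×87/94 = 287.7742 rpm, dir flips to +; running = +287.7742
Stage 5 [27T→74T]: ω = 287.7742×27/74 = 104.9987 rpm, dir flips to −; running = −104.9987
Stage 6 [20T→46T]: ω = 104.9987×20/46 = 45.6516 rpm, dir flips to +; running = +45.6516

+45.6516 rpm (same as input, |ω| = 45.6516 rpm)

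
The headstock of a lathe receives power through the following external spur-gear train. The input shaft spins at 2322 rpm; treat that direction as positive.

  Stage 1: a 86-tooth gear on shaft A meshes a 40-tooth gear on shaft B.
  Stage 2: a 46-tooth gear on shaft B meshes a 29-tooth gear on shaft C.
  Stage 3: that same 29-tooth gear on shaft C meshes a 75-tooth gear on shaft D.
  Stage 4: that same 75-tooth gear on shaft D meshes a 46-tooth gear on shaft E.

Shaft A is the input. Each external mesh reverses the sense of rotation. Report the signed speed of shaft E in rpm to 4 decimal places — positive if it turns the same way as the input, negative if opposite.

Stage 1 [86T→40T]: ω = 2322.0000×86/40 = 4992.3000 rpm, dir flips to −; running = −4992.3000
Stage 2 [46T→29T]: ω = 4992.3000×46/29 = 7918.8207 rpm, dir flips to +; running = +7918.8207
Stage 3 [29T→75T]: ω = 7918.8207×29/75 = 3061.9440 rpm, dir flips to −; running = −3061.9440
Stage 4 [75T→46T]: ω = 3061.9440×75/46 = 4992.3000 rpm, dir flips to +; running = +4992.3000

+4992.3000 rpm (same as input, |ω| = 4992.3000 rpm)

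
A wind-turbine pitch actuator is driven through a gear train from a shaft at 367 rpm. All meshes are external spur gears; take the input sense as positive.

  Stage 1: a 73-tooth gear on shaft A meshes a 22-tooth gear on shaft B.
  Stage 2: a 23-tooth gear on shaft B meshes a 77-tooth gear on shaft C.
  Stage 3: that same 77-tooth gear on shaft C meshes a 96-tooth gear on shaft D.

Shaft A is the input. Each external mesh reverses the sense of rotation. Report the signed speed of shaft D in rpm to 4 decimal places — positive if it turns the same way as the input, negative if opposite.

-291.7580 rpm (opposite to input, |ω| = 291.7580 rpm)

Stage 1 [73T→22T]: ω = 367.0000×73/22 = 1217.7727 rpm, dir flips to −; running = −1217.7727
Stage 2 [23T→77T]: ω = 1217.7727×23/77 = 363.7503 rpm, dir flips to +; running = +363.7503
Stage 3 [77T→96T]: ω = 363.7503×77/96 = 291.7580 rpm, dir flips to −; running = −291.7580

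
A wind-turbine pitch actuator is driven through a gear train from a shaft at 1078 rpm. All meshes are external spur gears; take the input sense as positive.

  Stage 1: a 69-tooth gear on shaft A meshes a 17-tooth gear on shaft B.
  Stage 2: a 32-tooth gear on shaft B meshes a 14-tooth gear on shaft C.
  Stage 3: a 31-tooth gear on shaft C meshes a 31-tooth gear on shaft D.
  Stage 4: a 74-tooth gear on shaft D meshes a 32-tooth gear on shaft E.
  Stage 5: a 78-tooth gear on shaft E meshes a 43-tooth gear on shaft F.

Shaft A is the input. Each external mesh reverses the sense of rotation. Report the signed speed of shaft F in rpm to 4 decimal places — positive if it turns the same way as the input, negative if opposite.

Stage 1 [69T→17T]: ω = 1078.0000×69/17 = 4375.4118 rpm, dir flips to −; running = −4375.4118
Stage 2 [32T→14T]: ω = 4375.4118×32/14 = 10000.9412 rpm, dir flips to +; running = +10000.9412
Stage 3 [31T→31T]: ω = 10000.9412×31/31 = 10000.9412 rpm, dir flips to −; running = −10000.9412
Stage 4 [74T→32T]: ω = 10000.9412×74/32 = 23127.1765 rpm, dir flips to +; running = +23127.1765
Stage 5 [78T→43T]: ω = 23127.1765×78/43 = 41951.6224 rpm, dir flips to −; running = −41951.6224

-41951.6224 rpm (opposite to input, |ω| = 41951.6224 rpm)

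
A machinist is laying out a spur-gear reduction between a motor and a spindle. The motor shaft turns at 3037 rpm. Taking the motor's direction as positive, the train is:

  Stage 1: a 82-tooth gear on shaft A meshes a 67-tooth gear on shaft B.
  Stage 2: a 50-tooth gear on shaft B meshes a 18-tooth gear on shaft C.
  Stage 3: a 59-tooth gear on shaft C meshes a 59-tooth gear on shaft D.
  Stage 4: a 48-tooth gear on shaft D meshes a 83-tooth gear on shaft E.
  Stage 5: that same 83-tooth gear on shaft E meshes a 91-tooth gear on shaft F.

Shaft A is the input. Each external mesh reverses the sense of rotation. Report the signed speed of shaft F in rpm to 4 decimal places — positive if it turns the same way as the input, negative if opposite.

Stage 1 [82T→67T]: ω = 3037.0000×82/67 = 3716.9254 rpm, dir flips to −; running = −3716.9254
Stage 2 [50T→18T]: ω = 3716.9254×50/18 = 10324.7927 rpm, dir flips to +; running = +10324.7927
Stage 3 [59T→59T]: ω = 10324.7927×59/59 = 10324.7927 rpm, dir flips to −; running = −10324.7927
Stage 4 [48T→83T]: ω = 10324.7927×48/83 = 5970.9645 rpm, dir flips to +; running = +5970.9645
Stage 5 [83T→91T]: ω = 5970.9645×83/91 = 5446.0445 rpm, dir flips to −; running = −5446.0445

-5446.0445 rpm (opposite to input, |ω| = 5446.0445 rpm)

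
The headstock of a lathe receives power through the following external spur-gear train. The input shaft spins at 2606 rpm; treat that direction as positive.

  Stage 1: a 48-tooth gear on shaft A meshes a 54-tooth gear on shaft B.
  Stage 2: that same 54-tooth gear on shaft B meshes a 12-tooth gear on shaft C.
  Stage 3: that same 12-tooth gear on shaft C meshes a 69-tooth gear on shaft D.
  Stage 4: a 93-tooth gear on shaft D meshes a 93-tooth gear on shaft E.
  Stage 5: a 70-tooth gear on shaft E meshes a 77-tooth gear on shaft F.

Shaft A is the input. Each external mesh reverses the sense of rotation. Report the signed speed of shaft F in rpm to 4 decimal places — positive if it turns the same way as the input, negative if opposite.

-1648.0632 rpm (opposite to input, |ω| = 1648.0632 rpm)

Stage 1 [48T→54T]: ω = 2606.0000×48/54 = 2316.4444 rpm, dir flips to −; running = −2316.4444
Stage 2 [54T→12T]: ω = 2316.4444×54/12 = 10424.0000 rpm, dir flips to +; running = +10424.0000
Stage 3 [12T→69T]: ω = 10424.0000×12/69 = 1812.8696 rpm, dir flips to −; running = −1812.8696
Stage 4 [93T→93T]: ω = 1812.8696×93/93 = 1812.8696 rpm, dir flips to +; running = +1812.8696
Stage 5 [70T→77T]: ω = 1812.8696×70/77 = 1648.0632 rpm, dir flips to −; running = −1648.0632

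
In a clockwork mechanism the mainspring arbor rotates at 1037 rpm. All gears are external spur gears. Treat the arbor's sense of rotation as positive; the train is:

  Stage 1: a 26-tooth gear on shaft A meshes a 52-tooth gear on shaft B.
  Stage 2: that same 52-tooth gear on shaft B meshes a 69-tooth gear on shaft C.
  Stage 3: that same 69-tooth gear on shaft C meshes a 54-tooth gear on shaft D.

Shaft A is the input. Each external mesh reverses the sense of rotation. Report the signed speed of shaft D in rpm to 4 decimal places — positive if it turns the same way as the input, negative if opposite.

Stage 1 [26T→52T]: ω = 1037.0000×26/52 = 518.5000 rpm, dir flips to −; running = −518.5000
Stage 2 [52T→69T]: ω = 518.5000×52/69 = 390.7536 rpm, dir flips to +; running = +390.7536
Stage 3 [69T→54T]: ω = 390.7536×69/54 = 499.2963 rpm, dir flips to −; running = −499.2963

-499.2963 rpm (opposite to input, |ω| = 499.2963 rpm)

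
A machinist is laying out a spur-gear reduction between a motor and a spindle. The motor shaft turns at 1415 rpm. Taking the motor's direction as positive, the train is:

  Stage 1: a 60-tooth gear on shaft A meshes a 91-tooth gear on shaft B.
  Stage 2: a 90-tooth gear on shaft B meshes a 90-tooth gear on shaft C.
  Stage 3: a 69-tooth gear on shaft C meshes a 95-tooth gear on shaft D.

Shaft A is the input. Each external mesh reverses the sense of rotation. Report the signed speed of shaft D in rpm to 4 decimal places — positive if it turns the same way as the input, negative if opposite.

-677.6287 rpm (opposite to input, |ω| = 677.6287 rpm)

Stage 1 [60T→91T]: ω = 1415.0000×60/91 = 932.9670 rpm, dir flips to −; running = −932.9670
Stage 2 [90T→90T]: ω = 932.9670×90/90 = 932.9670 rpm, dir flips to +; running = +932.9670
Stage 3 [69T→95T]: ω = 932.9670×69/95 = 677.6287 rpm, dir flips to −; running = −677.6287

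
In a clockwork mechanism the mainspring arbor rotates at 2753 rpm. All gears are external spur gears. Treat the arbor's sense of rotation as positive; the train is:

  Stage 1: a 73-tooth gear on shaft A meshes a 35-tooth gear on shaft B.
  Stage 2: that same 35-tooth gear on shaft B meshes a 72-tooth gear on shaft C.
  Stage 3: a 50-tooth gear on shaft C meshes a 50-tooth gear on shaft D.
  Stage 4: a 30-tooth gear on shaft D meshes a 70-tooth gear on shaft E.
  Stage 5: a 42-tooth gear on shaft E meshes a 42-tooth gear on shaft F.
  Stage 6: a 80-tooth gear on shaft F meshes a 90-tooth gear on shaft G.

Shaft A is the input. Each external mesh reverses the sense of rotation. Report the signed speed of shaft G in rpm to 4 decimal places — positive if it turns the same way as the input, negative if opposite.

+1063.3280 rpm (same as input, |ω| = 1063.3280 rpm)

Stage 1 [73T→35T]: ω = 2753.0000×73/35 = 5741.9714 rpm, dir flips to −; running = −5741.9714
Stage 2 [35T→72T]: ω = 5741.9714×35/72 = 2791.2361 rpm, dir flips to +; running = +2791.2361
Stage 3 [50T→50T]: ω = 2791.2361×50/50 = 2791.2361 rpm, dir flips to −; running = −2791.2361
Stage 4 [30T→70T]: ω = 2791.2361×30/70 = 1196.2440 rpm, dir flips to +; running = +1196.2440
Stage 5 [42T→42T]: ω = 1196.2440×42/42 = 1196.2440 rpm, dir flips to −; running = −1196.2440
Stage 6 [80T→90T]: ω = 1196.2440×80/90 = 1063.3280 rpm, dir flips to +; running = +1063.3280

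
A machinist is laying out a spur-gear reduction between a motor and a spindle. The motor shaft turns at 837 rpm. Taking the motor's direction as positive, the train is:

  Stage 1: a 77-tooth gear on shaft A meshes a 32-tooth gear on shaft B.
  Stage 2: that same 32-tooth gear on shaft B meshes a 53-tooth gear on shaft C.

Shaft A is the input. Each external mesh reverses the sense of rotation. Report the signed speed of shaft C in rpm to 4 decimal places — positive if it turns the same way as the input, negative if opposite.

Stage 1 [77T→32T]: ω = 837.0000×77/32 = 2014.0312 rpm, dir flips to −; running = −2014.0312
Stage 2 [32T→53T]: ω = 2014.0312×32/53 = 1216.0189 rpm, dir flips to +; running = +1216.0189

+1216.0189 rpm (same as input, |ω| = 1216.0189 rpm)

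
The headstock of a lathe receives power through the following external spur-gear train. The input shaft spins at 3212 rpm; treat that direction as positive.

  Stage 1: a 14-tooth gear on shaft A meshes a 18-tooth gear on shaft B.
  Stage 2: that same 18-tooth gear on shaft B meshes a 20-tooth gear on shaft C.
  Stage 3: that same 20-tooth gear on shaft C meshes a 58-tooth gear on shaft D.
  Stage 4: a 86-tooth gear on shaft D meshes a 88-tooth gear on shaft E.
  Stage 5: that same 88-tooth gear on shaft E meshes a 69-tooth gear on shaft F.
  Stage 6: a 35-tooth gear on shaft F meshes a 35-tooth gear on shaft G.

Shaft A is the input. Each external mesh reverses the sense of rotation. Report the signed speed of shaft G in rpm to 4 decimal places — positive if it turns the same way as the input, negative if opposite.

Stage 1 [14T→18T]: ω = 3212.0000×14/18 = 2498.2222 rpm, dir flips to −; running = −2498.2222
Stage 2 [18T→20T]: ω = 2498.2222×18/20 = 2248.4000 rpm, dir flips to +; running = +2248.4000
Stage 3 [20T→58T]: ω = 2248.4000×20/58 = 775.3103 rpm, dir flips to −; running = −775.3103
Stage 4 [86T→88T]: ω = 775.3103×86/88 = 757.6897 rpm, dir flips to +; running = +757.6897
Stage 5 [88T→69T]: ω = 757.6897×88/69 = 966.3288 rpm, dir flips to −; running = −966.3288
Stage 6 [35T→35T]: ω = 966.3288×35/35 = 966.3288 rpm, dir flips to +; running = +966.3288

+966.3288 rpm (same as input, |ω| = 966.3288 rpm)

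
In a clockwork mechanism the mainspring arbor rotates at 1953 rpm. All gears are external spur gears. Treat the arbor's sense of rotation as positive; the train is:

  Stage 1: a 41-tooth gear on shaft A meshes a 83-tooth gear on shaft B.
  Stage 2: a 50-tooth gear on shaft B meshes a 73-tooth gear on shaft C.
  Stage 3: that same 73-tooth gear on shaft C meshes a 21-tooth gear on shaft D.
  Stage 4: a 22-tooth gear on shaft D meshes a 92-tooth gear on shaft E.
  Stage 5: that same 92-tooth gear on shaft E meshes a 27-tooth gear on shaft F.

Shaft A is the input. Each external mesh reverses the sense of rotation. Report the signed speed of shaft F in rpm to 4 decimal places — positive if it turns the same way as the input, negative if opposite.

-1871.6198 rpm (opposite to input, |ω| = 1871.6198 rpm)

Stage 1 [41T→83T]: ω = 1953.0000×41/83 = 964.7349 rpm, dir flips to −; running = −964.7349
Stage 2 [50T→73T]: ω = 964.7349×50/73 = 660.7774 rpm, dir flips to +; running = +660.7774
Stage 3 [73T→21T]: ω = 660.7774×73/21 = 2296.9880 rpm, dir flips to −; running = −2296.9880
Stage 4 [22T→92T]: ω = 2296.9880×22/92 = 549.2797 rpm, dir flips to +; running = +549.2797
Stage 5 [92T→27T]: ω = 549.2797×92/27 = 1871.6198 rpm, dir flips to −; running = −1871.6198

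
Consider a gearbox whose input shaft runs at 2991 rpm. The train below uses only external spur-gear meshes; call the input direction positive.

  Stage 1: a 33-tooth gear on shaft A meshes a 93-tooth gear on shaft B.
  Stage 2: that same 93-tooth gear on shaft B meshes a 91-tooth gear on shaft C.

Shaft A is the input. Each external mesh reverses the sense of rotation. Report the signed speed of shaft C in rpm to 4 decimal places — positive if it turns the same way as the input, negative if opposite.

+1084.6484 rpm (same as input, |ω| = 1084.6484 rpm)

Stage 1 [33T→93T]: ω = 2991.0000×33/93 = 1061.3226 rpm, dir flips to −; running = −1061.3226
Stage 2 [93T→91T]: ω = 1061.3226×93/91 = 1084.6484 rpm, dir flips to +; running = +1084.6484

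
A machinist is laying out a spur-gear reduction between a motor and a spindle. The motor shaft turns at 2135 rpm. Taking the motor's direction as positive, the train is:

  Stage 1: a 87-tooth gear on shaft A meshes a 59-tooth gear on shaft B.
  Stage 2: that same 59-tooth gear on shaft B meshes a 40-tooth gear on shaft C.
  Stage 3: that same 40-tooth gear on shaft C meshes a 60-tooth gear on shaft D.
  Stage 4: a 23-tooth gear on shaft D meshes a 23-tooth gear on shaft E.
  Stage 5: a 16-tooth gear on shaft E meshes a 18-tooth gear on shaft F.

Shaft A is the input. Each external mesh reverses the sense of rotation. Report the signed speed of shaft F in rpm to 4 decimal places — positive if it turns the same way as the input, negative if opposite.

-2751.7778 rpm (opposite to input, |ω| = 2751.7778 rpm)

Stage 1 [87T→59T]: ω = 2135.0000×87/59 = 3148.2203 rpm, dir flips to −; running = −3148.2203
Stage 2 [59T→40T]: ω = 3148.2203×59/40 = 4643.6250 rpm, dir flips to +; running = +4643.6250
Stage 3 [40T→60T]: ω = 4643.6250×40/60 = 3095.7500 rpm, dir flips to −; running = −3095.7500
Stage 4 [23T→23T]: ω = 3095.7500×23/23 = 3095.7500 rpm, dir flips to +; running = +3095.7500
Stage 5 [16T→18T]: ω = 3095.7500×16/18 = 2751.7778 rpm, dir flips to −; running = −2751.7778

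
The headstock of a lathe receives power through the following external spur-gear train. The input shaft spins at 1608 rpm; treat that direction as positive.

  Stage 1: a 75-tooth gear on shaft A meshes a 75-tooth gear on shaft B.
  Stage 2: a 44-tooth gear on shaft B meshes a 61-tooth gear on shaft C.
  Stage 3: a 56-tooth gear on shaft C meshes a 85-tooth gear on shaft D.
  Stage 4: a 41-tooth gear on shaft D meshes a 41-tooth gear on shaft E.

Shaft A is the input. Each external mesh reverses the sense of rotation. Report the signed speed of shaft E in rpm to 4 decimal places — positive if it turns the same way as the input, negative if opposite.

Stage 1 [75T→75T]: ω = 1608.0000×75/75 = 1608.0000 rpm, dir flips to −; running = −1608.0000
Stage 2 [44T→61T]: ω = 1608.0000×44/61 = 1159.8689 rpm, dir flips to +; running = +1159.8689
Stage 3 [56T→85T]: ω = 1159.8689×56/85 = 764.1489 rpm, dir flips to −; running = −764.1489
Stage 4 [41T→41T]: ω = 764.1489×41/41 = 764.1489 rpm, dir flips to +; running = +764.1489

+764.1489 rpm (same as input, |ω| = 764.1489 rpm)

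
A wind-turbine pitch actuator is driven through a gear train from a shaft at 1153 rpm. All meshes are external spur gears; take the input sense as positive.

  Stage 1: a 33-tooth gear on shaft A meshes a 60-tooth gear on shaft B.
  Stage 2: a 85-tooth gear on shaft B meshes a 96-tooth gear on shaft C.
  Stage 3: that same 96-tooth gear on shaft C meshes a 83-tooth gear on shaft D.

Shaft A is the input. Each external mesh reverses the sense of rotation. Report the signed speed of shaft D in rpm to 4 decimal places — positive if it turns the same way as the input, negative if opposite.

Stage 1 [33T→60T]: ω = 1153.0000×33/60 = 634.1500 rpm, dir flips to −; running = −634.1500
Stage 2 [85T→96T]: ω = 634.1500×85/96 = 561.4870 rpm, dir flips to +; running = +561.4870
Stage 3 [96T→83T]: ω = 561.4870×96/83 = 649.4307 rpm, dir flips to −; running = −649.4307

-649.4307 rpm (opposite to input, |ω| = 649.4307 rpm)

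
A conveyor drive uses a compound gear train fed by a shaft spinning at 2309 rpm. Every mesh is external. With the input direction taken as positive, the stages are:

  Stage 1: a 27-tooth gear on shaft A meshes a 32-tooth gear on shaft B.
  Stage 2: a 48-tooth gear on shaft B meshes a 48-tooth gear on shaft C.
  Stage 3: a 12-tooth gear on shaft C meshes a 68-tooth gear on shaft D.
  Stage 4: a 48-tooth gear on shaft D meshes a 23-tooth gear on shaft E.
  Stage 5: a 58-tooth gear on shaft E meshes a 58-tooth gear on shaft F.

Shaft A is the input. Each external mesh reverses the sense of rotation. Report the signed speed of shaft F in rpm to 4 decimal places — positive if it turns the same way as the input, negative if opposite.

-717.5026 rpm (opposite to input, |ω| = 717.5026 rpm)

Stage 1 [27T→32T]: ω = 2309.0000×27/32 = 1948.2188 rpm, dir flips to −; running = −1948.2188
Stage 2 [48T→48T]: ω = 1948.2188×48/48 = 1948.2188 rpm, dir flips to +; running = +1948.2188
Stage 3 [12T→68T]: ω = 1948.2188×12/68 = 343.8033 rpm, dir flips to −; running = −343.8033
Stage 4 [48T→23T]: ω = 343.8033×48/23 = 717.5026 rpm, dir flips to +; running = +717.5026
Stage 5 [58T→58T]: ω = 717.5026×58/58 = 717.5026 rpm, dir flips to −; running = −717.5026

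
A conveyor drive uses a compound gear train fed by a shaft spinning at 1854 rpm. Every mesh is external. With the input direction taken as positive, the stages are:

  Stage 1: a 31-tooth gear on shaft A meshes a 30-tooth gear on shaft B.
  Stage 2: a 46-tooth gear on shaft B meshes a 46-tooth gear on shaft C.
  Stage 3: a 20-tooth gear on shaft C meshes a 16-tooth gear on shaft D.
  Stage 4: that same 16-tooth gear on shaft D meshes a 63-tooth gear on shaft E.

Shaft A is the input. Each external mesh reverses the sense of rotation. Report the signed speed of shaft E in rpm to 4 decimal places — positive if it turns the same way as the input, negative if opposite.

Stage 1 [31T→30T]: ω = 1854.0000×31/30 = 1915.8000 rpm, dir flips to −; running = −1915.8000
Stage 2 [46T→46T]: ω = 1915.8000×46/46 = 1915.8000 rpm, dir flips to +; running = +1915.8000
Stage 3 [20T→16T]: ω = 1915.8000×20/16 = 2394.7500 rpm, dir flips to −; running = −2394.7500
Stage 4 [16T→63T]: ω = 2394.7500×16/63 = 608.1905 rpm, dir flips to +; running = +608.1905

+608.1905 rpm (same as input, |ω| = 608.1905 rpm)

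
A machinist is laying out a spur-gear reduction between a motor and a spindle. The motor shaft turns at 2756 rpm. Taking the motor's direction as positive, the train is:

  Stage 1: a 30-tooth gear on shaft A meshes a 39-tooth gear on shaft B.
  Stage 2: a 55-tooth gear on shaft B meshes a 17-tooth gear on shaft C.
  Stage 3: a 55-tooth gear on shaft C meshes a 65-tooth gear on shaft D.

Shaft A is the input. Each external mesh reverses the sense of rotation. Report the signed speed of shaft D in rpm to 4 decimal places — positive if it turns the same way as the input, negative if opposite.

-5803.6199 rpm (opposite to input, |ω| = 5803.6199 rpm)

Stage 1 [30T→39T]: ω = 2756.0000×30/39 = 2120.0000 rpm, dir flips to −; running = −2120.0000
Stage 2 [55T→17T]: ω = 2120.0000×55/17 = 6858.8235 rpm, dir flips to +; running = +6858.8235
Stage 3 [55T→65T]: ω = 6858.8235×55/65 = 5803.6199 rpm, dir flips to −; running = −5803.6199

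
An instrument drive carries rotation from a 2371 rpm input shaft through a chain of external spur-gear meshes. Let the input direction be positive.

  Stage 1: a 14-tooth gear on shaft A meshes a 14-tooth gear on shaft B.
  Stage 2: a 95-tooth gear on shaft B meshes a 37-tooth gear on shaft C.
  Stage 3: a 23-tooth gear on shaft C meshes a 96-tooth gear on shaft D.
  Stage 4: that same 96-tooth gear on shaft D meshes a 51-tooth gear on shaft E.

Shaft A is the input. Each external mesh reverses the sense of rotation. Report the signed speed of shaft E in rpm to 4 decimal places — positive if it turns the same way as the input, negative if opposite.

+2745.4346 rpm (same as input, |ω| = 2745.4346 rpm)

Stage 1 [14T→14T]: ω = 2371.0000×14/14 = 2371.0000 rpm, dir flips to −; running = −2371.0000
Stage 2 [95T→37T]: ω = 2371.0000×95/37 = 6087.7027 rpm, dir flips to +; running = +6087.7027
Stage 3 [23T→96T]: ω = 6087.7027×23/96 = 1458.5121 rpm, dir flips to −; running = −1458.5121
Stage 4 [96T→51T]: ω = 1458.5121×96/51 = 2745.4346 rpm, dir flips to +; running = +2745.4346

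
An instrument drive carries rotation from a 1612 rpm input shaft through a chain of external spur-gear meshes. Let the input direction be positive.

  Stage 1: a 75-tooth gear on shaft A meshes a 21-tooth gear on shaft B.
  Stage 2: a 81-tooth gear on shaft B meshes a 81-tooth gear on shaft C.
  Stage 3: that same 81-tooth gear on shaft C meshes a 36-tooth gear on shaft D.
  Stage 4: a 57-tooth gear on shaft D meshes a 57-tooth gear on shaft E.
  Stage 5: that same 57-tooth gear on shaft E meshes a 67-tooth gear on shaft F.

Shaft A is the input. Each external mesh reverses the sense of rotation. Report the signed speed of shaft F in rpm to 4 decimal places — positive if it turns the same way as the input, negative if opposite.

-11020.2026 rpm (opposite to input, |ω| = 11020.2026 rpm)

Stage 1 [75T→21T]: ω = 1612.0000×75/21 = 5757.1429 rpm, dir flips to −; running = −5757.1429
Stage 2 [81T→81T]: ω = 5757.1429×81/81 = 5757.1429 rpm, dir flips to +; running = +5757.1429
Stage 3 [81T→36T]: ω = 5757.1429×81/36 = 12953.5714 rpm, dir flips to −; running = −12953.5714
Stage 4 [57T→57T]: ω = 12953.5714×57/57 = 12953.5714 rpm, dir flips to +; running = +12953.5714
Stage 5 [57T→67T]: ω = 12953.5714×57/67 = 11020.2026 rpm, dir flips to −; running = −11020.2026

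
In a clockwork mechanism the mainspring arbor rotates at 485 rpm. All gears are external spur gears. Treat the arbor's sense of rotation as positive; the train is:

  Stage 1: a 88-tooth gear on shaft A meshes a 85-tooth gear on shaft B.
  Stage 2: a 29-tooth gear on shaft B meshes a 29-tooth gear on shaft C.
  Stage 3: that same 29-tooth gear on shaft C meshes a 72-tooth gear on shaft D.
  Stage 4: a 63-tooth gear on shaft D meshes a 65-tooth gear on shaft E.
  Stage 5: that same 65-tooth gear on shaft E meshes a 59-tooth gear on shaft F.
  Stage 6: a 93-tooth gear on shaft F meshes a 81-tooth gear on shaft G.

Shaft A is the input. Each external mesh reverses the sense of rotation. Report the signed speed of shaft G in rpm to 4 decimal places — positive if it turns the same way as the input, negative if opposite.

+247.9462 rpm (same as input, |ω| = 247.9462 rpm)

Stage 1 [88T→85T]: ω = 485.0000×88/85 = 502.1176 rpm, dir flips to −; running = −502.1176
Stage 2 [29T→29T]: ω = 502.1176×29/29 = 502.1176 rpm, dir flips to +; running = +502.1176
Stage 3 [29T→72T]: ω = 502.1176×29/72 = 202.2418 rpm, dir flips to −; running = −202.2418
Stage 4 [63T→65T]: ω = 202.2418×63/65 = 196.0190 rpm, dir flips to +; running = +196.0190
Stage 5 [65T→59T]: ω = 196.0190×65/59 = 215.9531 rpm, dir flips to −; running = −215.9531
Stage 6 [93T→81T]: ω = 215.9531×93/81 = 247.9462 rpm, dir flips to +; running = +247.9462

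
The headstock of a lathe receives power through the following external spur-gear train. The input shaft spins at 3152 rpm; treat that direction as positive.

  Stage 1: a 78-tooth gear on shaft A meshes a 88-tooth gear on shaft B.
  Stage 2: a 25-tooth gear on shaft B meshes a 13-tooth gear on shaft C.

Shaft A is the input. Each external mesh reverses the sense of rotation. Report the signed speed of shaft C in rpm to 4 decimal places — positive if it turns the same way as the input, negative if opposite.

Stage 1 [78T→88T]: ω = 3152.0000×78/88 = 2793.8182 rpm, dir flips to −; running = −2793.8182
Stage 2 [25T→13T]: ω = 2793.8182×25/13 = 5372.7273 rpm, dir flips to +; running = +5372.7273

+5372.7273 rpm (same as input, |ω| = 5372.7273 rpm)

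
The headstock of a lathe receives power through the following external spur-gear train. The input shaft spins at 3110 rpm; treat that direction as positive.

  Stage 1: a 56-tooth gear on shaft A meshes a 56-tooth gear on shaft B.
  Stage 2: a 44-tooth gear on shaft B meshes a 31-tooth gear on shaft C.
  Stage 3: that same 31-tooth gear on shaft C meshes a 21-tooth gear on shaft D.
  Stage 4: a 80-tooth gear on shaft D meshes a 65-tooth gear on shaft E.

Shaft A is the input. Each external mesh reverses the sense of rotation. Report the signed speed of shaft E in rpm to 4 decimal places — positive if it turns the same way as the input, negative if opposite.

Stage 1 [56T→56T]: ω = 3110.0000×56/56 = 3110.0000 rpm, dir flips to −; running = −3110.0000
Stage 2 [44T→31T]: ω = 3110.0000×44/31 = 4414.1935 rpm, dir flips to +; running = +4414.1935
Stage 3 [31T→21T]: ω = 4414.1935×31/21 = 6516.1905 rpm, dir flips to −; running = −6516.1905
Stage 4 [80T→65T]: ω = 6516.1905×80/65 = 8019.9267 rpm, dir flips to +; running = +8019.9267

+8019.9267 rpm (same as input, |ω| = 8019.9267 rpm)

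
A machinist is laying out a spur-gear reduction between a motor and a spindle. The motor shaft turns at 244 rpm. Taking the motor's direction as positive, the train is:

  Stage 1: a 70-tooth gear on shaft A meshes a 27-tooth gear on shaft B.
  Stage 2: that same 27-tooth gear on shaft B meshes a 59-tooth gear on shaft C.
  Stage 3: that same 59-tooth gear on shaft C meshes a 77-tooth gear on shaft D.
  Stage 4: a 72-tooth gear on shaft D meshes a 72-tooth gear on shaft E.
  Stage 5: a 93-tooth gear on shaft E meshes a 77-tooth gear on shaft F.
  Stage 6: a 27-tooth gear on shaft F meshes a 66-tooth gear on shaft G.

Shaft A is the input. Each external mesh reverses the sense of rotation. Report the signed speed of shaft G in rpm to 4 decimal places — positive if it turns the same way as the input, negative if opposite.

+109.5997 rpm (same as input, |ω| = 109.5997 rpm)

Stage 1 [70T→27T]: ω = 244.0000×70/27 = 632.5926 rpm, dir flips to −; running = −632.5926
Stage 2 [27T→59T]: ω = 632.5926×27/59 = 289.4915 rpm, dir flips to +; running = +289.4915
Stage 3 [59T→77T]: ω = 289.4915×59/77 = 221.8182 rpm, dir flips to −; running = −221.8182
Stage 4 [72T→72T]: ω = 221.8182×72/72 = 221.8182 rpm, dir flips to +; running = +221.8182
Stage 5 [93T→77T]: ω = 221.8182×93/77 = 267.9103 rpm, dir flips to −; running = −267.9103
Stage 6 [27T→66T]: ω = 267.9103×27/66 = 109.5997 rpm, dir flips to +; running = +109.5997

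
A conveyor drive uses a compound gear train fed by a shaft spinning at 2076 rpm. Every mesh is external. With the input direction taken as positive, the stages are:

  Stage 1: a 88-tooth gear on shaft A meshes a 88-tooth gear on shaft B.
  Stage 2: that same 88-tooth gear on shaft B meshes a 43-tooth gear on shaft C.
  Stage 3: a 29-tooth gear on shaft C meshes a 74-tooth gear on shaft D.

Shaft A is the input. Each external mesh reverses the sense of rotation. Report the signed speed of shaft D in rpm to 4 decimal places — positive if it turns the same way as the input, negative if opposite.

-1664.9755 rpm (opposite to input, |ω| = 1664.9755 rpm)

Stage 1 [88T→88T]: ω = 2076.0000×88/88 = 2076.0000 rpm, dir flips to −; running = −2076.0000
Stage 2 [88T→43T]: ω = 2076.0000×88/43 = 4248.5581 rpm, dir flips to +; running = +4248.5581
Stage 3 [29T→74T]: ω = 4248.5581×29/74 = 1664.9755 rpm, dir flips to −; running = −1664.9755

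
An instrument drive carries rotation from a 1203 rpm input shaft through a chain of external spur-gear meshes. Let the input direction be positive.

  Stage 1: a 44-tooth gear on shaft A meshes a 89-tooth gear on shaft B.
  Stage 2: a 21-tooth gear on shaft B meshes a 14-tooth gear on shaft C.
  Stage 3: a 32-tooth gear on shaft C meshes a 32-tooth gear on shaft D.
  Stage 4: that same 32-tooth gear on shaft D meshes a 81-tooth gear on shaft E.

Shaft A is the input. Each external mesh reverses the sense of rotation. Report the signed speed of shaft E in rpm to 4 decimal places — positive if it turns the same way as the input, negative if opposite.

+352.4395 rpm (same as input, |ω| = 352.4395 rpm)

Stage 1 [44T→89T]: ω = 1203.0000×44/89 = 594.7416 rpm, dir flips to −; running = −594.7416
Stage 2 [21T→14T]: ω = 594.7416×21/14 = 892.1124 rpm, dir flips to +; running = +892.1124
Stage 3 [32T→32T]: ω = 892.1124×32/32 = 892.1124 rpm, dir flips to −; running = −892.1124
Stage 4 [32T→81T]: ω = 892.1124×32/81 = 352.4395 rpm, dir flips to +; running = +352.4395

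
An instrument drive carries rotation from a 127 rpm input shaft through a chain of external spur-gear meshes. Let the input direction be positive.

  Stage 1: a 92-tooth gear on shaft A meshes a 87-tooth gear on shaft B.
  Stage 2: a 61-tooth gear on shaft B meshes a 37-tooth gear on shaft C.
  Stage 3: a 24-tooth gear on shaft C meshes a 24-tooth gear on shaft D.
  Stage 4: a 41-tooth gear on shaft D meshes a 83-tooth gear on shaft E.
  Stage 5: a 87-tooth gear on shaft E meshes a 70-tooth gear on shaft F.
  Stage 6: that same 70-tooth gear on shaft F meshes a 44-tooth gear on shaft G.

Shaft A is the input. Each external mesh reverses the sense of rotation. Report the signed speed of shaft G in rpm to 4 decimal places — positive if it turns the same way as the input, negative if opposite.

+216.2583 rpm (same as input, |ω| = 216.2583 rpm)

Stage 1 [92T→87T]: ω = 127.0000×92/87 = 134.2989 rpm, dir flips to −; running = −134.2989
Stage 2 [61T→37T]: ω = 134.2989×61/37 = 221.4116 rpm, dir flips to +; running = +221.4116
Stage 3 [24T→24T]: ω = 221.4116×24/24 = 221.4116 rpm, dir flips to −; running = −221.4116
Stage 4 [41T→83T]: ω = 221.4116×41/83 = 109.3720 rpm, dir flips to +; running = +109.3720
Stage 5 [87T→70T]: ω = 109.3720×87/70 = 135.9338 rpm, dir flips to −; running = −135.9338
Stage 6 [70T→44T]: ω = 135.9338×70/44 = 216.2583 rpm, dir flips to +; running = +216.2583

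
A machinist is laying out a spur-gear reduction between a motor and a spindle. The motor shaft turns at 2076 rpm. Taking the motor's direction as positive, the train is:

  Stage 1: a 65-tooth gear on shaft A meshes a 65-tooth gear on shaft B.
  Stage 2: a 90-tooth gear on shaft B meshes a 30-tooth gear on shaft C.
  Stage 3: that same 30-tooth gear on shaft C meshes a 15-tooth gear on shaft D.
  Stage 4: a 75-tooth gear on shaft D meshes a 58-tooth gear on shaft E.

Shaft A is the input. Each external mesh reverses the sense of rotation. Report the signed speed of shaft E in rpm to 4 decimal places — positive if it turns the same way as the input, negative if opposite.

+16106.8966 rpm (same as input, |ω| = 16106.8966 rpm)

Stage 1 [65T→65T]: ω = 2076.0000×65/65 = 2076.0000 rpm, dir flips to −; running = −2076.0000
Stage 2 [90T→30T]: ω = 2076.0000×90/30 = 6228.0000 rpm, dir flips to +; running = +6228.0000
Stage 3 [30T→15T]: ω = 6228.0000×30/15 = 12456.0000 rpm, dir flips to −; running = −12456.0000
Stage 4 [75T→58T]: ω = 12456.0000×75/58 = 16106.8966 rpm, dir flips to +; running = +16106.8966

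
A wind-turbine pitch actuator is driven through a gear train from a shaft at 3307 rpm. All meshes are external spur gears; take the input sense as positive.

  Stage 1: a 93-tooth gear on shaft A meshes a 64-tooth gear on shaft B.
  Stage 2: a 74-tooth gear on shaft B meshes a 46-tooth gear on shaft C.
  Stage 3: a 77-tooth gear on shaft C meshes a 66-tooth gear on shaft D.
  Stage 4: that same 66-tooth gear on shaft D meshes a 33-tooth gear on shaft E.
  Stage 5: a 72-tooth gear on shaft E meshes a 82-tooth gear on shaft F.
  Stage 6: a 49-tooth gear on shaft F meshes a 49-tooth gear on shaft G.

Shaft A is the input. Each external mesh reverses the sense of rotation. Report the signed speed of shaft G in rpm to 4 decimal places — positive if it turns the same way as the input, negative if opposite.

Stage 1 [93T→64T]: ω = 3307.0000×93/64 = 4805.4844 rpm, dir flips to −; running = −4805.4844
Stage 2 [74T→46T]: ω = 4805.4844×74/46 = 7730.5618 rpm, dir flips to +; running = +7730.5618
Stage 3 [77T→66T]: ω = 7730.5618×77/66 = 9018.9888 rpm, dir flips to −; running = −9018.9888
Stage 4 [66T→33T]: ω = 9018.9888×66/33 = 18037.9776 rpm, dir flips to +; running = +18037.9776
Stage 5 [72T→82T]: ω = 18037.9776×72/82 = 15838.2242 rpm, dir flips to −; running = −15838.2242
Stage 6 [49T→49T]: ω = 15838.2242×49/49 = 15838.2242 rpm, dir flips to +; running = +15838.2242

+15838.2242 rpm (same as input, |ω| = 15838.2242 rpm)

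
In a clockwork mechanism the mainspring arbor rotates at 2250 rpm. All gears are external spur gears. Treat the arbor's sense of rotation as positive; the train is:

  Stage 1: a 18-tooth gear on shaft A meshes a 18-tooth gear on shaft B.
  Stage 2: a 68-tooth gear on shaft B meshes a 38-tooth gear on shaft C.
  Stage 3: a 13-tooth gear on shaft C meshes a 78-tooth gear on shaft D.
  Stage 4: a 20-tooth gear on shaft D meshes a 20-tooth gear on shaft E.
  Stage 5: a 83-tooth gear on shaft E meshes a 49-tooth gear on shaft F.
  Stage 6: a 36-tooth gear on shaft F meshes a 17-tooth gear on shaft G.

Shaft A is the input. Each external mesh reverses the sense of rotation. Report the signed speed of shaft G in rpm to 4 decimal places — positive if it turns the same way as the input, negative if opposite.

+2407.0892 rpm (same as input, |ω| = 2407.0892 rpm)

Stage 1 [18T→18T]: ω = 2250.0000×18/18 = 2250.0000 rpm, dir flips to −; running = −2250.0000
Stage 2 [68T→38T]: ω = 2250.0000×68/38 = 4026.3158 rpm, dir flips to +; running = +4026.3158
Stage 3 [13T→78T]: ω = 4026.3158×13/78 = 671.0526 rpm, dir flips to −; running = −671.0526
Stage 4 [20T→20T]: ω = 671.0526×20/20 = 671.0526 rpm, dir flips to +; running = +671.0526
Stage 5 [83T→49T]: ω = 671.0526×83/49 = 1136.6810 rpm, dir flips to −; running = −1136.6810
Stage 6 [36T→17T]: ω = 1136.6810×36/17 = 2407.0892 rpm, dir flips to +; running = +2407.0892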